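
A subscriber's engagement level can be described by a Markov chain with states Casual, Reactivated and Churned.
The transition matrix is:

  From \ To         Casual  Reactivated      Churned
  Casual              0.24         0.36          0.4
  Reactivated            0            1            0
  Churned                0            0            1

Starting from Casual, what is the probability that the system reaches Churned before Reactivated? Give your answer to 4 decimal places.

Let h(s) be the probability of absorption at Churned starting from transient state s. Then h(Churned) = 1 and h(Reactivated) = 0. By first-step analysis:
h(Casual) = 0.24·h(Casual) + 0.36·0 + 0.4·1
Solving: h(Casual) = 0.5263.
Starting from Casual, the probability is 0.5263.

0.5263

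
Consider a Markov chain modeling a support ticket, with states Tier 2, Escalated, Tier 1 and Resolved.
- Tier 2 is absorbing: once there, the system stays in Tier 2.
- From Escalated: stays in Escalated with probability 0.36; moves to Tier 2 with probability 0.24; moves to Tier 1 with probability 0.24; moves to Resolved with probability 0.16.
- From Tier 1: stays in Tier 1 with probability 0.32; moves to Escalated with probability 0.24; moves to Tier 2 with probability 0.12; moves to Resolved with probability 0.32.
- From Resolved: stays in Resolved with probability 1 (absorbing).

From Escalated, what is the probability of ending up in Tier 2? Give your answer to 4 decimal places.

Let h(s) be the probability of absorption at Tier 2 starting from transient state s. Then h(Tier 2) = 1 and h(Resolved) = 0. By first-step analysis:
h(Escalated) = 0.24·1 + 0.36·h(Escalated) + 0.24·h(Tier 1) + 0.16·0
h(Tier 1) = 0.12·1 + 0.24·h(Escalated) + 0.32·h(Tier 1) + 0.32·0
Solving: h(Escalated) = 0.5085, h(Tier 1) = 0.3559.
Starting from Escalated, the probability is 0.5085.

0.5085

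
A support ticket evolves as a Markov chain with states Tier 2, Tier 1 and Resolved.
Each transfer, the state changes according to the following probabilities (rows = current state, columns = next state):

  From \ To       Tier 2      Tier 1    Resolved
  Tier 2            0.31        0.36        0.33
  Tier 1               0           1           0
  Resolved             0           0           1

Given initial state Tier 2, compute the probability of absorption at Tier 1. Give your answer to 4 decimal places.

0.5217

Let h(s) be the probability of absorption at Tier 1 starting from transient state s. Then h(Tier 1) = 1 and h(Resolved) = 0. By first-step analysis:
h(Tier 2) = 0.31·h(Tier 2) + 0.36·1 + 0.33·0
Solving: h(Tier 2) = 0.5217.
Starting from Tier 2, the probability is 0.5217.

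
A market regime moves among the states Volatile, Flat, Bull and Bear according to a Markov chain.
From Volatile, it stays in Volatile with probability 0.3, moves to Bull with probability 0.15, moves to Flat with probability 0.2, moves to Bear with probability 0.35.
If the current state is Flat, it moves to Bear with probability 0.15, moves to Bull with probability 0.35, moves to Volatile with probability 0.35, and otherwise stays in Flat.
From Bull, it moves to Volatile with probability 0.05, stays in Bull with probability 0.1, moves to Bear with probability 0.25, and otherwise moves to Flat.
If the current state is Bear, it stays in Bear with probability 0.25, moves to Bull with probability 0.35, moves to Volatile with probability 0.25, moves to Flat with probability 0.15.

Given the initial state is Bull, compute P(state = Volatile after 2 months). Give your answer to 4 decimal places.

Propagate the distribution vector 2 months from Bull.
After 0 months: (0.0000, 0.0000, 1.0000, 0.0000)
After 1 month: (0.0500, 0.6000, 0.1000, 0.2500)
After 2 months: (0.2925, 0.1975, 0.3150, 0.1950)
P(in Volatile after 2 months) = 0.2925

0.2925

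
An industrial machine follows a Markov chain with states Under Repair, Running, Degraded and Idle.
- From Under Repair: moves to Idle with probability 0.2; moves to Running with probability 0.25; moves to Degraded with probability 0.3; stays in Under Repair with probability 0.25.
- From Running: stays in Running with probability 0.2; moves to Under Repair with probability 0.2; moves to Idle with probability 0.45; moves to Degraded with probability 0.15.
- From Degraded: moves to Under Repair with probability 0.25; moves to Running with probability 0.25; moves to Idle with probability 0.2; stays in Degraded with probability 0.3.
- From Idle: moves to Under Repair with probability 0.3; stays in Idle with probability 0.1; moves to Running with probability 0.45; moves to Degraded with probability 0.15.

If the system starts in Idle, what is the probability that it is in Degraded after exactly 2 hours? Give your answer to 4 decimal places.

0.2175

Propagate the distribution vector 2 hours from Idle.
After 0 hours: (0.0000, 0.0000, 0.0000, 1.0000)
After 1 hour: (0.3000, 0.4500, 0.1500, 0.1000)
After 2 hours: (0.2325, 0.2475, 0.2175, 0.3025)
P(in Degraded after 2 hours) = 0.2175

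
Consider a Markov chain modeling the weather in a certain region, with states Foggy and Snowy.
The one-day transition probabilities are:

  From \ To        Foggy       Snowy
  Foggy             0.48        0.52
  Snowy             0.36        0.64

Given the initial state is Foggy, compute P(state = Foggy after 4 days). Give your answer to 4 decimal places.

Propagate the distribution vector 4 days from Foggy.
After 0 days: (1.0000, 0.0000)
After 1 day: (0.4800, 0.5200)
After 2 days: (0.4176, 0.5824)
After 3 days: (0.4101, 0.5899)
After 4 days: (0.4092, 0.5908)
P(in Foggy after 4 days) = 0.4092

0.4092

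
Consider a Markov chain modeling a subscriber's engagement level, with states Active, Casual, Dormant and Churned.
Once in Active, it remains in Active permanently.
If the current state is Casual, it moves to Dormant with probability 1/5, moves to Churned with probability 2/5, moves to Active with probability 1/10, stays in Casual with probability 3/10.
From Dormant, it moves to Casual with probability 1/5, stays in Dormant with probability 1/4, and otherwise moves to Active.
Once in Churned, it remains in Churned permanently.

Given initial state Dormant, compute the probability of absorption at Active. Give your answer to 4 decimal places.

Let h(s) be the probability of absorption at Active starting from transient state s. Then h(Active) = 1 and h(Churned) = 0. By first-step analysis:
h(Casual) = 0.1·1 + 0.3·h(Casual) + 0.2·h(Dormant) + 0.4·0
h(Dormant) = 0.55·1 + 0.2·h(Casual) + 0.25·h(Dormant)
Solving: h(Casual) = 0.3814, h(Dormant) = 0.8351.
Starting from Dormant, the probability is 0.8351.

0.8351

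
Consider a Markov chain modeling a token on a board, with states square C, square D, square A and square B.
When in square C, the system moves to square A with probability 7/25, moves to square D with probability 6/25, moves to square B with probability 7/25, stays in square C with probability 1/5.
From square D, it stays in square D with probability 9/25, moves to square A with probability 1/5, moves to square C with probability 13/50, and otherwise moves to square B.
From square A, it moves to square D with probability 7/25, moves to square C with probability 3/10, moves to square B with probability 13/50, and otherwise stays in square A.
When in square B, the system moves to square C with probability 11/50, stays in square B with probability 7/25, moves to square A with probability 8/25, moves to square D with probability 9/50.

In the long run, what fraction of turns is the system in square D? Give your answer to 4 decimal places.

0.2667

Let the stationary distribution be π with π = πP and π_1 + π_2 + π_3 + π_4 = 1.
π_1 = 0.2·π_1 + 0.26·π_2 + 0.3·π_3 + 0.22·π_4
π_2 = 0.24·π_1 + 0.36·π_2 + 0.28·π_3 + 0.18·π_4
π_3 = 0.28·π_1 + 0.2·π_2 + 0.16·π_3 + 0.32·π_4
Solving with the normalization constraint gives π = (0.2450, 0.2667, 0.2398, 0.2485).
So the stationary probability of square D is 0.2667.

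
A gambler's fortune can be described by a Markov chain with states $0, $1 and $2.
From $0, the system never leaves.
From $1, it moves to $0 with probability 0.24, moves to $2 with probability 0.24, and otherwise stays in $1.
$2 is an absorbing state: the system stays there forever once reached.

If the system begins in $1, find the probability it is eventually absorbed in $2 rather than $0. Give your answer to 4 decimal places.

0.5000

Let h(s) be the probability of absorption at $2 starting from transient state s. Then h($2) = 1 and h($0) = 0. By first-step analysis:
h($1) = 0.24·0 + 0.52·h($1) + 0.24·1
Solving: h($1) = 0.5000.
Starting from $1, the probability is 0.5000.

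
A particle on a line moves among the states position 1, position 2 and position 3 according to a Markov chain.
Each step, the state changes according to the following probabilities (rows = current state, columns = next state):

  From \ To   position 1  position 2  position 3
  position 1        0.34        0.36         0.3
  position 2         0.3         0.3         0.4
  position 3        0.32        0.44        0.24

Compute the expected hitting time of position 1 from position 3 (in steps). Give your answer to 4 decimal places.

3.2022

Let t(s) be the expected number of steps to first reach position 1 from state s, with t(position 1) = 0. Conditioning on the first step:
t(position 2) = 1 + 0.3·t(position 2) + 0.4·t(position 3)
t(position 3) = 1 + 0.44·t(position 2) + 0.24·t(position 3)
Solving: t(position 2) = 3.2584, t(position 3) = 3.2022.
Expected steps from position 3 to position 1: 3.2022.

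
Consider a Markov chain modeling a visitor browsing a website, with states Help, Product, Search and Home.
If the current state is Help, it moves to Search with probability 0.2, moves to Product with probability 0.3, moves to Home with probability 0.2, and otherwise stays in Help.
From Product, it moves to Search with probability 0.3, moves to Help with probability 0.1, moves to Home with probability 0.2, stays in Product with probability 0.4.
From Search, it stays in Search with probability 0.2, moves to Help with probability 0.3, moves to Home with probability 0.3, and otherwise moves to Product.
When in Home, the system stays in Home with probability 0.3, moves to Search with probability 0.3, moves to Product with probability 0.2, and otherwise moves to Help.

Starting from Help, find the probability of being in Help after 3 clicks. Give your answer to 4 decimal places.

Propagate the distribution vector 3 clicks from Help.
After 0 clicks: (1.0000, 0.0000, 0.0000, 0.0000)
After 1 click: (0.3000, 0.3000, 0.2000, 0.2000)
After 2 clicks: (0.2200, 0.2900, 0.2500, 0.2400)
After 3 clicks: (0.2180, 0.2800, 0.2530, 0.2490)
P(in Help after 3 clicks) = 0.2180

0.2180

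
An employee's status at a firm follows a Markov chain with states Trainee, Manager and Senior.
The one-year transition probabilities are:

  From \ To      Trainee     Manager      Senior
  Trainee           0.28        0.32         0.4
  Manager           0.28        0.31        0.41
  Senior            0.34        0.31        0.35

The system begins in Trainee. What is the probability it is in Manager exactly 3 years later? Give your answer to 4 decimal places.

0.3130

Propagate the distribution vector 3 years from Trainee.
After 0 years: (1.0000, 0.0000, 0.0000)
After 1 year: (0.2800, 0.3200, 0.4000)
After 2 years: (0.3040, 0.3128, 0.3832)
After 3 years: (0.3030, 0.3130, 0.3840)
P(in Manager after 3 years) = 0.3130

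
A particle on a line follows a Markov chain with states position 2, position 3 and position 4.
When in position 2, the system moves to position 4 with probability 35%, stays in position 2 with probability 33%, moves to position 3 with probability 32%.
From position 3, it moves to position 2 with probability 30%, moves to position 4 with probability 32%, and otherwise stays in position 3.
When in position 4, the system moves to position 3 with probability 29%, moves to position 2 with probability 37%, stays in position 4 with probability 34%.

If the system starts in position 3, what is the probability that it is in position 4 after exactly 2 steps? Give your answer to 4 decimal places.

Sum over the intermediate state after 1 step:
P = P(position 3→position 2)·P(position 2→position 4) + P(position 3→position 3)·P(position 3→position 4) + P(position 3→position 4)·P(position 4→position 4)
  = 0.3×0.35 + 0.38×0.32 + 0.32×0.34
  = 0.1050 + 0.1216 + 0.1088 = 0.3354

0.3354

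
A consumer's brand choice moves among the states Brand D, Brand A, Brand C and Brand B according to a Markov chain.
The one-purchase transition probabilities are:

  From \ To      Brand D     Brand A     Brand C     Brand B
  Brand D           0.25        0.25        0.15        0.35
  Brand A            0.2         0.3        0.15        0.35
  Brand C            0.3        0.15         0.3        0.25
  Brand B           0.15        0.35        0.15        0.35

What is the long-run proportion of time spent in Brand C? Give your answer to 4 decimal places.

0.1765

Let the stationary distribution be π with π = πP and π_1 + π_2 + π_3 + π_4 = 1.
π_1 = 0.25·π_1 + 0.2·π_2 + 0.3·π_3 + 0.15·π_4
π_2 = 0.25·π_1 + 0.3·π_2 + 0.15·π_3 + 0.35·π_4
π_3 = 0.15·π_1 + 0.15·π_2 + 0.3·π_3 + 0.15·π_4
Solving with the normalization constraint gives π = (0.2116, 0.2796, 0.1765, 0.3324).
So the stationary probability of Brand C is 0.1765.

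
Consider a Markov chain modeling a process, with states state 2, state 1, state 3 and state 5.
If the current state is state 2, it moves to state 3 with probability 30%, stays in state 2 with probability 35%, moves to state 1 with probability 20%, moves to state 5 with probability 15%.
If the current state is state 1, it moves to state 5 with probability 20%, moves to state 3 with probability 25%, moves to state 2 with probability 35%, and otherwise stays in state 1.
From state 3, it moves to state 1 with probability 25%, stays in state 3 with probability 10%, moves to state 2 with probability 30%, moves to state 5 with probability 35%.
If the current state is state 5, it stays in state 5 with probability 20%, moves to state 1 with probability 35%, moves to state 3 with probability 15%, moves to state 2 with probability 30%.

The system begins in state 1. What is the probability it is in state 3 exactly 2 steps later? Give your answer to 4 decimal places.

Propagate the distribution vector 2 steps from state 1.
After 0 steps: (0.0000, 1.0000, 0.0000, 0.0000)
After 1 step: (0.3500, 0.2000, 0.2500, 0.2000)
After 2 steps: (0.3275, 0.2425, 0.2100, 0.2200)
P(in state 3 after 2 steps) = 0.2100

0.2100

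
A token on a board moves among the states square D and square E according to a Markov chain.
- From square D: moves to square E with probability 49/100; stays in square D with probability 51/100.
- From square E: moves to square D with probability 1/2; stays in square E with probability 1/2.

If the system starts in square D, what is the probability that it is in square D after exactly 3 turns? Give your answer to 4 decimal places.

Propagate the distribution vector 3 turns from square D.
After 0 turns: (1.0000, 0.0000)
After 1 turn: (0.5100, 0.4900)
After 2 turns: (0.5051, 0.4949)
After 3 turns: (0.5051, 0.4949)
P(in square D after 3 turns) = 0.5051

0.5051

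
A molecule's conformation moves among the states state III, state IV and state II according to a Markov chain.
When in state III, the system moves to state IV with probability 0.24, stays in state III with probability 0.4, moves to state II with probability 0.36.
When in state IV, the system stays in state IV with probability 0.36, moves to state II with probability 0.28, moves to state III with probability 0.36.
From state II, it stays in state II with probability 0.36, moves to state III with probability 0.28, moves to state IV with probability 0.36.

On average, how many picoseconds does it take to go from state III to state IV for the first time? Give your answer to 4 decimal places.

3.5311

Let t(s) be the expected number of picoseconds to first reach state IV from state s, with t(state IV) = 0. Conditioning on the first picosecond:
t(state III) = 1 + 0.4·t(state III) + 0.36·t(state II)
t(state II) = 1 + 0.28·t(state III) + 0.36·t(state II)
Solving: t(state III) = 3.5311, t(state II) = 3.1073.
Expected picoseconds from state III to state IV: 3.5311.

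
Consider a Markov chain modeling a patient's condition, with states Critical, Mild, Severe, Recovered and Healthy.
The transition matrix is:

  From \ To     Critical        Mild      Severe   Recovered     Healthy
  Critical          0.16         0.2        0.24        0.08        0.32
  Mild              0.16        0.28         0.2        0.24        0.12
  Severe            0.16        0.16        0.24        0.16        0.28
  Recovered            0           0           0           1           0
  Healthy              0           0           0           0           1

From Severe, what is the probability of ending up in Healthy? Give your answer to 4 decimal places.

0.6121

Let h(s) be the probability of absorption at Healthy starting from transient state s. Then h(Healthy) = 1 and h(Recovered) = 0. By first-step analysis:
h(Critical) = 0.16·h(Critical) + 0.2·h(Mild) + 0.24·h(Severe) + 0.08·0 + 0.32·1
h(Mild) = 0.16·h(Critical) + 0.28·h(Mild) + 0.2·h(Severe) + 0.24·0 + 0.12·1
h(Severe) = 0.16·h(Critical) + 0.16·h(Mild) + 0.24·h(Severe) + 0.16·0 + 0.28·1
Solving: h(Critical) = 0.6715, h(Mild) = 0.4859, h(Severe) = 0.6121.
Starting from Severe, the probability is 0.6121.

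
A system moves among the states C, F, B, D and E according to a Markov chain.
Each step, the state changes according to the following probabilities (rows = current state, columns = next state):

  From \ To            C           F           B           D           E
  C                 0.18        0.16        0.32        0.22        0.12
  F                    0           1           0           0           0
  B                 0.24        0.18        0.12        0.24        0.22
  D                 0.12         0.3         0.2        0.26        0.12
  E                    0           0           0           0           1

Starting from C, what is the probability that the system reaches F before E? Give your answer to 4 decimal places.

Let h(s) be the probability of absorption at F starting from transient state s. Then h(F) = 1 and h(E) = 0. By first-step analysis:
h(C) = 0.18·h(C) + 0.16·1 + 0.32·h(B) + 0.22·h(D) + 0.12·0
h(B) = 0.24·h(C) + 0.18·1 + 0.12·h(B) + 0.24·h(D) + 0.22·0
h(D) = 0.12·h(C) + 0.3·1 + 0.2·h(B) + 0.26·h(D) + 0.12·0
Solving: h(C) = 0.5780, h(B) = 0.5380, h(D) = 0.6445.
Starting from C, the probability is 0.5780.

0.5780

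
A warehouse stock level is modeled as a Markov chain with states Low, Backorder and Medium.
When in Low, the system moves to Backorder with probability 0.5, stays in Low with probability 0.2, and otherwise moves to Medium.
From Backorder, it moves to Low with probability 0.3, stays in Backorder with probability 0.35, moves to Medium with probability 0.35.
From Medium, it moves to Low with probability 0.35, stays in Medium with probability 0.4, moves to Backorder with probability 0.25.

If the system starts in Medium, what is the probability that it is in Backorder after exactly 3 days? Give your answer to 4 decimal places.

Propagate the distribution vector 3 days from Medium.
After 0 days: (0.0000, 0.0000, 1.0000)
After 1 day: (0.3500, 0.2500, 0.4000)
After 2 days: (0.2850, 0.3625, 0.3525)
After 3 days: (0.2891, 0.3575, 0.3534)
P(in Backorder after 3 days) = 0.3575

0.3575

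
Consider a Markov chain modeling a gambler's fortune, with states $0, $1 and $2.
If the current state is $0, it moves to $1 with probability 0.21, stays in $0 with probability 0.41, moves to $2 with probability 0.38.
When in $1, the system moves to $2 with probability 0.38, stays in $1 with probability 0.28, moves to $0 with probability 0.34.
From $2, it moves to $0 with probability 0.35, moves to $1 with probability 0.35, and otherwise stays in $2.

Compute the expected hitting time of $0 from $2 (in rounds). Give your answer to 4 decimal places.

Let t(s) be the expected number of rounds to first reach $0 from state s, with t($0) = 0. Conditioning on the first round:
t($1) = 1 + 0.28·t($1) + 0.38·t($2)
t($2) = 1 + 0.35·t($1) + 0.3·t($2)
Solving: t($1) = 2.9111, t($2) = 2.8841.
Expected rounds from $2 to $0: 2.8841.

2.8841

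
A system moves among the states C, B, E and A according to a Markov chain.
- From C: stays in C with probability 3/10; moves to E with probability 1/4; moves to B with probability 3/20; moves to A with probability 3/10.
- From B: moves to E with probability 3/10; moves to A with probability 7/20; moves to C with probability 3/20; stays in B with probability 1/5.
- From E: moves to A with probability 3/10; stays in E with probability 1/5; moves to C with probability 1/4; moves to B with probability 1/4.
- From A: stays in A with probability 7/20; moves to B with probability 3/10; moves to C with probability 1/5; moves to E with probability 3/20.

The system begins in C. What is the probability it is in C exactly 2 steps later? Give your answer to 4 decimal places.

Propagate the distribution vector 2 steps from C.
After 0 steps: (1.0000, 0.0000, 0.0000, 0.0000)
After 1 step: (0.3000, 0.1500, 0.2500, 0.3000)
After 2 steps: (0.2350, 0.2275, 0.2150, 0.3225)
P(in C after 2 steps) = 0.2350

0.2350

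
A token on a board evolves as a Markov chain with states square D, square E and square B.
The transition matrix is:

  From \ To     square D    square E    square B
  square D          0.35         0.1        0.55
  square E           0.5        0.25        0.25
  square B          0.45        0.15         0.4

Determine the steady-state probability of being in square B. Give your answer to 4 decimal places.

Let the stationary distribution be π with π = πP and π_1 + π_2 + π_3 = 1.
π_1 = 0.35·π_1 + 0.5·π_2 + 0.45·π_3
π_2 = 0.1·π_1 + 0.25·π_2 + 0.15·π_3
Solving with the normalization constraint gives π = (0.4156, 0.1436, 0.4408).
So the stationary probability of square B is 0.4408.

0.4408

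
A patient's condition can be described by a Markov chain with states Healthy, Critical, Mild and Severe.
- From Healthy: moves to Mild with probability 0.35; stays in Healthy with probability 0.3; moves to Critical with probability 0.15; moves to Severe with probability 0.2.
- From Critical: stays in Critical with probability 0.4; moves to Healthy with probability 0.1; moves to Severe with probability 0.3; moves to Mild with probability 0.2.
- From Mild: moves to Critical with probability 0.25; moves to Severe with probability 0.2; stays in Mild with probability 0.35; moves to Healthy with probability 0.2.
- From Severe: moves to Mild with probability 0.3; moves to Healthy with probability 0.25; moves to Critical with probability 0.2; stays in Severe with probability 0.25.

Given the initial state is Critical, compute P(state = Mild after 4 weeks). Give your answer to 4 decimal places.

Propagate the distribution vector 4 weeks from Critical.
After 0 weeks: (0.0000, 1.0000, 0.0000, 0.0000)
After 1 week: (0.1000, 0.4000, 0.2000, 0.3000)
After 2 weeks: (0.1850, 0.2850, 0.2750, 0.2550)
After 3 weeks: (0.2028, 0.2615, 0.2945, 0.2413)
After 4 weeks: (0.2062, 0.2569, 0.2987, 0.2382)
P(in Mild after 4 weeks) = 0.2987

0.2987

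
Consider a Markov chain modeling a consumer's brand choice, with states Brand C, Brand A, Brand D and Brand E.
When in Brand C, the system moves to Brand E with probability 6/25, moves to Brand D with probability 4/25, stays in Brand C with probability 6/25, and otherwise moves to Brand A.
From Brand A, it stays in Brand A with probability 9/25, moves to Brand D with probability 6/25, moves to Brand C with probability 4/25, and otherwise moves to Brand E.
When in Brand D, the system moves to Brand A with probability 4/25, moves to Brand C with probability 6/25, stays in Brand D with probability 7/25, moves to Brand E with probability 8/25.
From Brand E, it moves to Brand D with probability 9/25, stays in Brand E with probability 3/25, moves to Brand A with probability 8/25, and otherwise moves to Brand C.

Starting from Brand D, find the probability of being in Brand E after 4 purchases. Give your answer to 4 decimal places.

0.2327

Propagate the distribution vector 4 purchases from Brand D.
After 0 purchases: (0.0000, 0.0000, 1.0000, 0.0000)
After 1 purchase: (0.2400, 0.1600, 0.2800, 0.3200)
After 2 purchases: (0.2144, 0.2912, 0.2704, 0.2240)
After 3 purchases: (0.2077, 0.2970, 0.2605, 0.2348)
After 4 purchases: (0.2069, 0.2985, 0.2620, 0.2327)
P(in Brand E after 4 purchases) = 0.2327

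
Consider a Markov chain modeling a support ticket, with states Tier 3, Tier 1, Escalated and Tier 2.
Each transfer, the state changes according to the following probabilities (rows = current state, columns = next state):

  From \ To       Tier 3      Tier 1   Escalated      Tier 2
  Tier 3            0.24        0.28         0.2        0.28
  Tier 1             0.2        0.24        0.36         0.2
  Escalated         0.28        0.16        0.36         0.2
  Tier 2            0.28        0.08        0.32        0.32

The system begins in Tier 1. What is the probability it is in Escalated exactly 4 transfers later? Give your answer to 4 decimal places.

Propagate the distribution vector 4 transfers from Tier 1.
After 0 transfers: (0.0000, 1.0000, 0.0000, 0.0000)
After 1 transfer: (0.2000, 0.2400, 0.3600, 0.2000)
After 2 transfers: (0.2528, 0.1872, 0.3200, 0.2400)
After 3 transfers: (0.2549, 0.1861, 0.3100, 0.2490)
After 4 transfers: (0.2549, 0.1856, 0.3093, 0.2503)
P(in Escalated after 4 transfers) = 0.3093

0.3093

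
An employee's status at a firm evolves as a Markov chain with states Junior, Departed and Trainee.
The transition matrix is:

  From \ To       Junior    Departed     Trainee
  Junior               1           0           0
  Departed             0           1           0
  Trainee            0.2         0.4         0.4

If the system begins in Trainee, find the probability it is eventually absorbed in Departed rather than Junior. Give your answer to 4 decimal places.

Let h(s) be the probability of absorption at Departed starting from transient state s. Then h(Departed) = 1 and h(Junior) = 0. By first-step analysis:
h(Trainee) = 0.2·0 + 0.4·1 + 0.4·h(Trainee)
Solving: h(Trainee) = 0.6667.
Starting from Trainee, the probability is 0.6667.

0.6667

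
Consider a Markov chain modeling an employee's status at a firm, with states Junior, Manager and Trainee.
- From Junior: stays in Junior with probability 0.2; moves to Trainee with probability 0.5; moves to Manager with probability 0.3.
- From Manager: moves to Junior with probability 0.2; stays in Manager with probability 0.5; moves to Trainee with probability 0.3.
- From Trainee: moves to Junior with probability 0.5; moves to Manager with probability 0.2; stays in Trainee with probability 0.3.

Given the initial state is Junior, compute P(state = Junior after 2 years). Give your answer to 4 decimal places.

Sum over the intermediate state after 1 year:
P = P(Junior→Junior)·P(Junior→Junior) + P(Junior→Manager)·P(Manager→Junior) + P(Junior→Trainee)·P(Trainee→Junior)
  = 0.2×0.2 + 0.3×0.2 + 0.5×0.5
  = 0.0400 + 0.0600 + 0.2500 = 0.3500

0.3500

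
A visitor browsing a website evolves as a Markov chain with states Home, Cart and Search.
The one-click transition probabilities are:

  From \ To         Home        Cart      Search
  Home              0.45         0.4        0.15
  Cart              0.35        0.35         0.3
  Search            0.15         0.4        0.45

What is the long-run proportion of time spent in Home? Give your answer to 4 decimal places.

0.3231

Let the stationary distribution be π with π = πP and π_1 + π_2 + π_3 = 1.
π_1 = 0.45·π_1 + 0.35·π_2 + 0.15·π_3
π_2 = 0.4·π_1 + 0.35·π_2 + 0.4·π_3
Solving with the normalization constraint gives π = (0.3231, 0.3810, 0.2959).
So the stationary probability of Home is 0.3231.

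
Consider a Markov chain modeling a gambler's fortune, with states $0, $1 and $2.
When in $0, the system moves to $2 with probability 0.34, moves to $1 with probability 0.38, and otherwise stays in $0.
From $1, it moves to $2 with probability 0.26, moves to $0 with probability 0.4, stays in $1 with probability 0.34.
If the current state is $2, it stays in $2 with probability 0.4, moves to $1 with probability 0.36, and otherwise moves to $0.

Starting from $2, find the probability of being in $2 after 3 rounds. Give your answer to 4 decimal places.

Propagate the distribution vector 3 rounds from $2.
After 0 rounds: (0.0000, 0.0000, 1.0000)
After 1 round: (0.2400, 0.3600, 0.4000)
After 2 rounds: (0.3072, 0.3576, 0.3352)
After 3 rounds: (0.3095, 0.3590, 0.3315)
P(in $2 after 3 rounds) = 0.3315

0.3315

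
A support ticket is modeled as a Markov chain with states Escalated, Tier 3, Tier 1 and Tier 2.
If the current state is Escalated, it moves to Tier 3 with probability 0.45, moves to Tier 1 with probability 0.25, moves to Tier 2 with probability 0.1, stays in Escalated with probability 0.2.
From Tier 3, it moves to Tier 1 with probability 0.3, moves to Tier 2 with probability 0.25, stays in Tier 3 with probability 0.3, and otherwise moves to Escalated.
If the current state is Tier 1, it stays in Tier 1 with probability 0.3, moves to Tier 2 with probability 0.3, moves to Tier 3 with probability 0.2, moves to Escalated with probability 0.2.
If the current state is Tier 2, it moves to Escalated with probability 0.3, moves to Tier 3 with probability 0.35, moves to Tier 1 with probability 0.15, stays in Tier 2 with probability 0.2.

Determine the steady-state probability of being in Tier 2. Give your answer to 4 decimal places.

Let the stationary distribution be π with π = πP and π_1 + π_2 + π_3 + π_4 = 1.
π_1 = 0.2·π_1 + 0.15·π_2 + 0.2·π_3 + 0.3·π_4
π_2 = 0.45·π_1 + 0.3·π_2 + 0.2·π_3 + 0.35·π_4
π_3 = 0.25·π_1 + 0.3·π_2 + 0.3·π_3 + 0.15·π_4
Solving with the normalization constraint gives π = (0.2063, 0.3163, 0.2566, 0.2208).
So the stationary probability of Tier 2 is 0.2208.

0.2208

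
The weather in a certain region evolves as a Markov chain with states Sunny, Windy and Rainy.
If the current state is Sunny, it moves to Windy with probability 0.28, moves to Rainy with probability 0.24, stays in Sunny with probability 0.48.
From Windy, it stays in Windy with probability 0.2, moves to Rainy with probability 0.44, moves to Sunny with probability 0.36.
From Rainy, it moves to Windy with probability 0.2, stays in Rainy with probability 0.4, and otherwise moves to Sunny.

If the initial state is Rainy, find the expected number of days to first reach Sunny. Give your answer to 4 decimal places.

Let t(s) be the expected number of days to first reach Sunny from state s, with t(Sunny) = 0. Conditioning on the first day:
t(Windy) = 1 + 0.2·t(Windy) + 0.44·t(Rainy)
t(Rainy) = 1 + 0.2·t(Windy) + 0.4·t(Rainy)
Solving: t(Windy) = 2.6531, t(Rainy) = 2.5510.
Expected days from Rainy to Sunny: 2.5510.

2.5510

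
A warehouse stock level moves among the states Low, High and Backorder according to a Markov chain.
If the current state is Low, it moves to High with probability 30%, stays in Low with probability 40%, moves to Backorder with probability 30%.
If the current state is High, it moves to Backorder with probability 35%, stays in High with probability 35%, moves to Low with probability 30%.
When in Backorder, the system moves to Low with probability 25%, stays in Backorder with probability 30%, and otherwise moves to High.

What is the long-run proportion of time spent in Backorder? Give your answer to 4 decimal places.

0.3183

Let the stationary distribution be π with π = πP and π_1 + π_2 + π_3 = 1.
π_1 = 0.4·π_1 + 0.3·π_2 + 0.25·π_3
π_2 = 0.3·π_1 + 0.35·π_2 + 0.45·π_3
Solving with the normalization constraint gives π = (0.3156, 0.3660, 0.3183).
So the stationary probability of Backorder is 0.3183.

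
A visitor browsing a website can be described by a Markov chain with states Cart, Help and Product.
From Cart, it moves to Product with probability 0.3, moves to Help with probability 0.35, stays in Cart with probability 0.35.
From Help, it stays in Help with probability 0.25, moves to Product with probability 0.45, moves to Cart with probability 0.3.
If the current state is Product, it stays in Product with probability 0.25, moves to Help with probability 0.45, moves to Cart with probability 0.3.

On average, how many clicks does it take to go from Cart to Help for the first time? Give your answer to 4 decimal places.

2.6415

Let t(s) be the expected number of clicks to first reach Help from state s, with t(Help) = 0. Conditioning on the first click:
t(Cart) = 1 + 0.35·t(Cart) + 0.3·t(Product)
t(Product) = 1 + 0.3·t(Cart) + 0.25·t(Product)
Solving: t(Cart) = 2.6415, t(Product) = 2.3899.
Expected clicks from Cart to Help: 2.6415.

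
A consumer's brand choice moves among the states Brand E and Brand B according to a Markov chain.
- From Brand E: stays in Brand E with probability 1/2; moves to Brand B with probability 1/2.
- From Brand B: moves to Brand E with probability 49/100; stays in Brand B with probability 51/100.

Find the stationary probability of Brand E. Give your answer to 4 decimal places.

Let the stationary distribution be π with π = πP and π_1 + π_2 = 1.
π_1 = 0.5·π_1 + 0.49·π_2
Solving with the normalization constraint gives π = (0.4949, 0.5051).
So the stationary probability of Brand E is 0.4949.

0.4949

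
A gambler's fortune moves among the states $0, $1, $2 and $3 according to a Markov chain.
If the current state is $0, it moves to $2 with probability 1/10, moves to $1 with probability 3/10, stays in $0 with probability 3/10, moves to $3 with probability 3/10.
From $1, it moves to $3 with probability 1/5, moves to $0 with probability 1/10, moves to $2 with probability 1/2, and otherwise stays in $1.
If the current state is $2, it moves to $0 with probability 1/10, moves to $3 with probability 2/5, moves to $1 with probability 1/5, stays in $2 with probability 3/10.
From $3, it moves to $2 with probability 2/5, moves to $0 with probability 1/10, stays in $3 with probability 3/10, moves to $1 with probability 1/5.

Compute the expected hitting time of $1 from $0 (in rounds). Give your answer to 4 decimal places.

4.1176

Let t(s) be the expected number of rounds to first reach $1 from state s, with t($1) = 0. Conditioning on the first round:
t($0) = 1 + 0.3·t($0) + 0.1·t($2) + 0.3·t($3)
t($2) = 1 + 0.1·t($0) + 0.3·t($2) + 0.4·t($3)
t($3) = 1 + 0.1·t($0) + 0.4·t($2) + 0.3·t($3)
Solving: t($0) = 4.1176, t($2) = 4.7059, t($3) = 4.7059.
Expected rounds from $0 to $1: 4.1176.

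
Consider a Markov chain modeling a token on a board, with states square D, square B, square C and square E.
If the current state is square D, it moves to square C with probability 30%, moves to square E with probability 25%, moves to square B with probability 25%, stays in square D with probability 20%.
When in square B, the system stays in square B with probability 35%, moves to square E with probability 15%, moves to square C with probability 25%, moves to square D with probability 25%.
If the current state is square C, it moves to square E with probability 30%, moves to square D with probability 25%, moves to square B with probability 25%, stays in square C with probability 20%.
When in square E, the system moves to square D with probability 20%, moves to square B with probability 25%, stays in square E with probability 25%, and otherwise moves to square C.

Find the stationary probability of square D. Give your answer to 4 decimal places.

Let the stationary distribution be π with π = πP and π_1 + π_2 + π_3 + π_4 = 1.
π_1 = 0.2·π_1 + 0.25·π_2 + 0.25·π_3 + 0.2·π_4
π_2 = 0.25·π_1 + 0.35·π_2 + 0.25·π_3 + 0.25·π_4
π_3 = 0.3·π_1 + 0.25·π_2 + 0.2·π_3 + 0.3·π_4
Solving with the normalization constraint gives π = (0.2269, 0.2778, 0.2601, 0.2352).
So the stationary probability of square D is 0.2269.

0.2269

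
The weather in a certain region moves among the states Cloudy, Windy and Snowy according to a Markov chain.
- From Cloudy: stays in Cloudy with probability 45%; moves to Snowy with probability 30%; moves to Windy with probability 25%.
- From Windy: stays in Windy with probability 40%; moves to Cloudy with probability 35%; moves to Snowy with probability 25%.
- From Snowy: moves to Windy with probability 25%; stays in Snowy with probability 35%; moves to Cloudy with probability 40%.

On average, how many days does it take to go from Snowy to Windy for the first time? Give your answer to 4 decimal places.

4.0000

Let t(s) be the expected number of days to first reach Windy from state s, with t(Windy) = 0. Conditioning on the first day:
t(Cloudy) = 1 + 0.45·t(Cloudy) + 0.3·t(Snowy)
t(Snowy) = 1 + 0.4·t(Cloudy) + 0.35·t(Snowy)
Solving: t(Cloudy) = 4.0000, t(Snowy) = 4.0000.
Expected days from Snowy to Windy: 4.0000.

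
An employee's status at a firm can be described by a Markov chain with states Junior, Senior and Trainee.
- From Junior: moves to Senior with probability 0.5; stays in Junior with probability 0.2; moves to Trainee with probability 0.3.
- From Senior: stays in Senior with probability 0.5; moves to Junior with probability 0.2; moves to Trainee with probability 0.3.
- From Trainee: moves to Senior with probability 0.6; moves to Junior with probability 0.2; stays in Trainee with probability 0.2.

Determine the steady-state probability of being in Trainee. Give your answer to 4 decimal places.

Let the stationary distribution be π with π = πP and π_1 + π_2 + π_3 = 1.
π_1 = 0.2·π_1 + 0.2·π_2 + 0.2·π_3
π_2 = 0.5·π_1 + 0.5·π_2 + 0.6·π_3
Solving with the normalization constraint gives π = (0.2000, 0.5273, 0.2727).
So the stationary probability of Trainee is 0.2727.

0.2727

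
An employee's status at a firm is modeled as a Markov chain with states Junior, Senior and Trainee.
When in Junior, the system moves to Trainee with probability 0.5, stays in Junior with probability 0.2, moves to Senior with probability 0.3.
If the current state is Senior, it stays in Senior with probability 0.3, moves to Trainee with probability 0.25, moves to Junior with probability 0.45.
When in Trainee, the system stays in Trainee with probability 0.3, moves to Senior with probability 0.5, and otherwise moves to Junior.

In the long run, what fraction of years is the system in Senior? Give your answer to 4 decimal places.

0.3680

Let the stationary distribution be π with π = πP and π_1 + π_2 + π_3 = 1.
π_1 = 0.2·π_1 + 0.45·π_2 + 0.2·π_3
π_2 = 0.3·π_1 + 0.3·π_2 + 0.5·π_3
Solving with the normalization constraint gives π = (0.2920, 0.3680, 0.3400).
So the stationary probability of Senior is 0.3680.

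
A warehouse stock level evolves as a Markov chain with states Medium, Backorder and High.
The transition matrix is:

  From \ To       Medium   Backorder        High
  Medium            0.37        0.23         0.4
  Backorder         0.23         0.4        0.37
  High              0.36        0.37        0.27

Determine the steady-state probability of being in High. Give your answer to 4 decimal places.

Let the stationary distribution be π with π = πP and π_1 + π_2 + π_3 = 1.
π_1 = 0.37·π_1 + 0.23·π_2 + 0.36·π_3
π_2 = 0.23·π_1 + 0.4·π_2 + 0.37·π_3
Solving with the normalization constraint gives π = (0.3196, 0.3353, 0.3451).
So the stationary probability of High is 0.3451.

0.3451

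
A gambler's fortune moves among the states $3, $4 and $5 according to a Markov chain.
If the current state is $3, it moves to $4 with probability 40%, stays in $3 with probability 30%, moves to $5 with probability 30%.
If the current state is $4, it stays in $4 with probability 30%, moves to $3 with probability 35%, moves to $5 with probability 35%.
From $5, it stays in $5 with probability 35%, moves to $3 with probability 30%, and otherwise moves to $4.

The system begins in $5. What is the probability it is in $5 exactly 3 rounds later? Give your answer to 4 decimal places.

0.3341

Propagate the distribution vector 3 rounds from $5.
After 0 rounds: (0.0000, 0.0000, 1.0000)
After 1 round: (0.3000, 0.3500, 0.3500)
After 2 rounds: (0.3175, 0.3475, 0.3350)
After 3 rounds: (0.3174, 0.3485, 0.3341)
P(in $5 after 3 rounds) = 0.3341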